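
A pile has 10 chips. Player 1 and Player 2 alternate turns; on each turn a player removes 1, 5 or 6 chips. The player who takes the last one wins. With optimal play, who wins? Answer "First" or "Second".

First

Positions where the player to move wins (W) vs loses (L):
i:   0  1  2  3  4  5  6  7  8  9 10
     L  W  L  W  L  W  W  W  W  W  W
Position 10 is W, so the first player wins.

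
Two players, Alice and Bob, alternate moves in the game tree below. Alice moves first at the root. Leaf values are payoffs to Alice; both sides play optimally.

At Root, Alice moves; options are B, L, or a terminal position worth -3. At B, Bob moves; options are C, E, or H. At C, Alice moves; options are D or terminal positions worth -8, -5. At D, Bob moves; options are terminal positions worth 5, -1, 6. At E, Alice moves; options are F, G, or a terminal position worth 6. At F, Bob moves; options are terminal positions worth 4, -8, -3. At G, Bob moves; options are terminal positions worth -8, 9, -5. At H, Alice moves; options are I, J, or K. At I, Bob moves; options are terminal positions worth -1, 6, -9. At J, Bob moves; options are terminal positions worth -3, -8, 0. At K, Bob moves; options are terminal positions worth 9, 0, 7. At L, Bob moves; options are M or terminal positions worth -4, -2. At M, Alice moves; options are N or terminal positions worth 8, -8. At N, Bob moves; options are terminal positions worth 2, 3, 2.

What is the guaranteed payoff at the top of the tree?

D (Bob): min(5, -1, 6) = -1
C (Alice): max(-1, -8, -5) = -1
F (Bob): min(4, -8, -3) = -8
G (Bob): min(-8, 9, -5) = -8
E (Alice): max(-8, -8, 6) = 6
I (Bob): min(-1, 6, -9) = -9
J (Bob): min(-3, -8, 0) = -8
K (Bob): min(9, 0, 7) = 0
H (Alice): max(-9, -8, 0) = 0
B (Bob): min(-1, 6, 0) = -1
N (Bob): min(2, 3, 2) = 2
M (Alice): max(2, 8, -8) = 8
L (Bob): min(8, -4, -2) = -4
Root (Alice): max(-1, -4, -3) = -1

-1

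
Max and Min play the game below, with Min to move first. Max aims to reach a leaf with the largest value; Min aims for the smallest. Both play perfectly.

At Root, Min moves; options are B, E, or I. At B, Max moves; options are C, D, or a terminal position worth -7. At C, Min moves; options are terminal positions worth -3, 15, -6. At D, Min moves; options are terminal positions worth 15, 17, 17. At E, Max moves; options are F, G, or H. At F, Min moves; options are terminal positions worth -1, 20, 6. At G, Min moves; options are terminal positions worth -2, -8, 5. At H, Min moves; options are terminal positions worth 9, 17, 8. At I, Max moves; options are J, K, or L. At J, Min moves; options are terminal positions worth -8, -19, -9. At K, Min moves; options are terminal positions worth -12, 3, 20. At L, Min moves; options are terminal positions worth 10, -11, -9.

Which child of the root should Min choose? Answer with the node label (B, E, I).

C (Min): min(-3, 15, -6) = -6
D (Min): min(15, 17, 17) = 15
B (Max): max(-6, 15, -7) = 15
F (Min): min(-1, 20, 6) = -1
G (Min): min(-2, -8, 5) = -8
H (Min): min(9, 17, 8) = 8
E (Max): max(-1, -8, 8) = 8
J (Min): min(-8, -19, -9) = -19
K (Min): min(-12, 3, 20) = -12
L (Min): min(10, -11, -9) = -11
I (Max): max(-19, -12, -11) = -11
Root (Min): min(15, 8, -11) = -11
Min picks the child with the lowest value: I (value -11).

I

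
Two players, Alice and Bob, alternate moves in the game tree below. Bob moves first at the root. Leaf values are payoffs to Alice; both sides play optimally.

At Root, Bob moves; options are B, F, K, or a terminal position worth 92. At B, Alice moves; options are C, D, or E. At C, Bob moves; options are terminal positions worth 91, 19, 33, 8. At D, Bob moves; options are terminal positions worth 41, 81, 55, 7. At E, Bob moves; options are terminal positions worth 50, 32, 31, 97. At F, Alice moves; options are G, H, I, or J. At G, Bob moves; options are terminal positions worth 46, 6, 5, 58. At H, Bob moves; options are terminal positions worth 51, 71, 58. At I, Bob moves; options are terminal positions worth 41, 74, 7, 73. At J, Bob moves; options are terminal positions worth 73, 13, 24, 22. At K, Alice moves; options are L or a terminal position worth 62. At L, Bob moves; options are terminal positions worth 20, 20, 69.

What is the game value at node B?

31

C: min(91, 19, 33, 8) = 8
D: min(41, 81, 55, 7) = 7
E: min(50, 32, 31, 97) = 31
B: max(8, 7, 31) = 31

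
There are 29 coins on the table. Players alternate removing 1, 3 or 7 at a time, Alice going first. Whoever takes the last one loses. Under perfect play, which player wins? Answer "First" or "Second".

Compute winning (W) and losing (L) positions by backward induction:
i:   0  1  2  3  4  5  6  7  8  9 10 11 12 13 14 15 16 17 18 19 20 21 22 23 24 25 26 27 28 29
     W  L  W  L  W  L  W  L  W  L  W  L  W  L  W  L  W  L  W  L  W  L  W  L  W  L  W  L  W  L
Position 29 is L, so the second player wins.

Second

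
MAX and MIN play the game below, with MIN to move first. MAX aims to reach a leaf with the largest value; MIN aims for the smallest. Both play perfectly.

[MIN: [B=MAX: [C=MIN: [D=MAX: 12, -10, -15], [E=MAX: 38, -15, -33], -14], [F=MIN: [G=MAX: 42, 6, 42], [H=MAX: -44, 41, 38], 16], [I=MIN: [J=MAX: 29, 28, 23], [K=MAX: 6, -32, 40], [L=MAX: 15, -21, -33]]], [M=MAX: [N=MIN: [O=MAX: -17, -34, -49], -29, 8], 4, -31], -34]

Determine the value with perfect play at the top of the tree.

-34

D (MAX): max(12, -10, -15) = 12
E (MAX): max(38, -15, -33) = 38
C (MIN): min(12, 38, -14) = -14
G (MAX): max(42, 6, 42) = 42
H (MAX): max(-44, 41, 38) = 41
F (MIN): min(42, 41, 16) = 16
J (MAX): max(29, 28, 23) = 29
K (MAX): max(6, -32, 40) = 40
L (MAX): max(15, -21, -33) = 15
I (MIN): min(29, 40, 15) = 15
B (MAX): max(-14, 16, 15) = 16
O (MAX): max(-17, -34, -49) = -17
N (MIN): min(-17, -29, 8) = -29
M (MAX): max(-29, 4, -31) = 4
Root (MIN): min(16, 4, -34) = -34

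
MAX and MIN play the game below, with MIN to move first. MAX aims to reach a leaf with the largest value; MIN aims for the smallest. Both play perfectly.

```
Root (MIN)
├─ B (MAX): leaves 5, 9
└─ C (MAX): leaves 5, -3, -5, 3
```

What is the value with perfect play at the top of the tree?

5

B (MAX): max(5, 9) = 9
C (MAX): max(5, -3, -5, 3) = 5
Root (MIN): min(9, 5) = 5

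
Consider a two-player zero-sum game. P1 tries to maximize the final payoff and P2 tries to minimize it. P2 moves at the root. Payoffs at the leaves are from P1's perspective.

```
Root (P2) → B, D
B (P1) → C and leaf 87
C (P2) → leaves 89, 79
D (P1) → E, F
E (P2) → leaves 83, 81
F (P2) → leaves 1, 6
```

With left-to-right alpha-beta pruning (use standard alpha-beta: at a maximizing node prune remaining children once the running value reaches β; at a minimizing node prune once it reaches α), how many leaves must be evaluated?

C [α=-∞,β=+∞]: v=79
B [α=-∞,β=+∞]: v=87
E [α=-∞,β=87]: v=81
F [α=81,β=87]: v=1 after child 1 ≤ α → α-cutoff, skip 1
D [α=-∞,β=87]: v=81
Root [α=-∞,β=+∞]: v=81
Leaves evaluated: 6 of 7.

6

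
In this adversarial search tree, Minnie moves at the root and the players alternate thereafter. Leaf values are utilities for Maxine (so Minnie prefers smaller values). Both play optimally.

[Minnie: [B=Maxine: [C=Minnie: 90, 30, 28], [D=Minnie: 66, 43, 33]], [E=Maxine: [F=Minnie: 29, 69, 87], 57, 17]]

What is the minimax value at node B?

33

C: min(90, 30, 28) = 28
D: min(66, 43, 33) = 33
B: max(28, 33) = 33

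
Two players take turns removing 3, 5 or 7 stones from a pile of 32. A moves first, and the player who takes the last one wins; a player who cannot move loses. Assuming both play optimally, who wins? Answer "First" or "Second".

W/L table (W = player to move can force a win):
i:   0  1  2  3  4  5  6  7  8  9 10 11 12 13 14 15 16 17 18 19 20 21 22 23 24 25 26 27 28 29 30 31 32
     L  L  L  W  W  W  W  W  W  W  L  L  L  W  W  W  W  W  W  W  L  L  L  W  W  W  W  W  W  W  L  L  L
Position 32 is L, so the second player wins.

Second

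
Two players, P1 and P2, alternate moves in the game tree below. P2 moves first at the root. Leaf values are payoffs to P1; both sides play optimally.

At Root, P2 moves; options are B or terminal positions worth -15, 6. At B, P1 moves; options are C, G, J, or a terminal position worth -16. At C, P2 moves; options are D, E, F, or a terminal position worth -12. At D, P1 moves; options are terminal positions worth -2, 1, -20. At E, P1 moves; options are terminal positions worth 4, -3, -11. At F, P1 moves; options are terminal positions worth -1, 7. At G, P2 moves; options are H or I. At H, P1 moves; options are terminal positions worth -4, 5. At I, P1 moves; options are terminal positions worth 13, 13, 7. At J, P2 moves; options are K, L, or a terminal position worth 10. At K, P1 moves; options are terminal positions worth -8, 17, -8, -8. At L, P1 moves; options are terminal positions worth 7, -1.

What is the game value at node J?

7

K: max(-8, 17, -8, -8) = 17
L: max(7, -1) = 7
J: min(17, 7, 10) = 7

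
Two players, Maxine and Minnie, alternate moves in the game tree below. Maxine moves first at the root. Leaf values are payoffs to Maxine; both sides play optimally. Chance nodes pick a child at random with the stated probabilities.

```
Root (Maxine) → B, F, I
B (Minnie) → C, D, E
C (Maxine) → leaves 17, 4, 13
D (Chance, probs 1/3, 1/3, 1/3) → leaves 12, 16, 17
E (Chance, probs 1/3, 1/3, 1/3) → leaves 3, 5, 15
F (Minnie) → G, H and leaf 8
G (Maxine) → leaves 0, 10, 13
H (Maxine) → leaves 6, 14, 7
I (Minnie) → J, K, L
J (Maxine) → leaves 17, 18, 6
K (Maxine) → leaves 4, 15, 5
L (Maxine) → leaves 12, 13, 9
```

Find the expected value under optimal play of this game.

13

C (Maxine): max(17, 4, 13) = 17
D (Chance): 1/3·12 + 1/3·16 + 1/3·17 = 15
E (Chance): 1/3·3 + 1/3·5 + 1/3·15 = 7.67
B (Minnie): min(17, 15, 7.67) = 7.67
G (Maxine): max(0, 10, 13) = 13
H (Maxine): max(6, 14, 7) = 14
F (Minnie): min(13, 14, 8) = 8
J (Maxine): max(17, 18, 6) = 18
K (Maxine): max(4, 15, 5) = 15
L (Maxine): max(12, 13, 9) = 13
I (Minnie): min(18, 15, 13) = 13
Root (Maxine): max(7.67, 8, 13) = 13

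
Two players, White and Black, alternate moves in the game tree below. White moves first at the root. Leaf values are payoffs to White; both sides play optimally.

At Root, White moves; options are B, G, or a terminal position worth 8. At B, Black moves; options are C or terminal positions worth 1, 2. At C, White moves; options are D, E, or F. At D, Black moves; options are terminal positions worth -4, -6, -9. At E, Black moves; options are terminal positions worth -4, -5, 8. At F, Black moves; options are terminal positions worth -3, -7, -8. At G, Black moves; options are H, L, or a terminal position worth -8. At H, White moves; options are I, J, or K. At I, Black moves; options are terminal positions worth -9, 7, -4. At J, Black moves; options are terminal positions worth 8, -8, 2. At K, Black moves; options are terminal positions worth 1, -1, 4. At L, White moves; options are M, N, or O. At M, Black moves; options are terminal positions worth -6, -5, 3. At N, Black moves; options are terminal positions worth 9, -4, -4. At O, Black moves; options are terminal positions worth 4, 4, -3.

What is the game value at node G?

I: min(-9, 7, -4) = -9
J: min(8, -8, 2) = -8
K: min(1, -1, 4) = -1
H: max(-9, -8, -1) = -1
M: min(-6, -5, 3) = -6
N: min(9, -4, -4) = -4
O: min(4, 4, -3) = -3
L: max(-6, -4, -3) = -3
G: min(-1, -3, -8) = -8

-8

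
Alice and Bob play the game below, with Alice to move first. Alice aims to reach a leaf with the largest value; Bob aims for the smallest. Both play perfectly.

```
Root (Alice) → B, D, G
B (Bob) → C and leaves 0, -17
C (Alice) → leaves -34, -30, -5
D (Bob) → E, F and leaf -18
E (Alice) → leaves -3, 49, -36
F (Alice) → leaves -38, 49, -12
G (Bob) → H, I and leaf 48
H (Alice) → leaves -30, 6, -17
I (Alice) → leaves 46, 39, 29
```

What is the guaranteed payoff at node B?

-17

C: max(-34, -30, -5) = -5
B: min(-5, 0, -17) = -17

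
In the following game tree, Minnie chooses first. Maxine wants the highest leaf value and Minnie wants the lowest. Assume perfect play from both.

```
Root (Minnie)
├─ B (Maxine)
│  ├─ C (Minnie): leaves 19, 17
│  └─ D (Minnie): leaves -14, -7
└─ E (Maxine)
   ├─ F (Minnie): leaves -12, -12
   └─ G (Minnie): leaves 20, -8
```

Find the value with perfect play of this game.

C (Minnie): min(19, 17) = 17
D (Minnie): min(-14, -7) = -14
B (Maxine): max(17, -14) = 17
F (Minnie): min(-12, -12) = -12
G (Minnie): min(20, -8) = -8
E (Maxine): max(-12, -8) = -8
Root (Minnie): min(17, -8) = -8

-8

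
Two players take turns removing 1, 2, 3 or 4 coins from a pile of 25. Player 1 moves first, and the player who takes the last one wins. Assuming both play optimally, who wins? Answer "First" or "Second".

Second

W/L table (W = player to move can force a win):
i:   0  1  2  3  4  5  6  7  8  9 10 11 12 13 14 15 16 17 18 19 20 21 22 23 24 25
     L  W  W  W  W  L  W  W  W  W  L  W  W  W  W  L  W  W  W  W  L  W  W  W  W  L
Position 25 is L, so the second player wins.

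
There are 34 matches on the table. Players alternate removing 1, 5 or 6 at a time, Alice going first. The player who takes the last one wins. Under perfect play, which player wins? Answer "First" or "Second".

First

Positions where the player to move wins (W) vs loses (L):
i:   0  1  2  3  4  5  6  7  8  9 10 11 12 13 14 15 16 17 18 19 20 21 22 23 24 25 26 27 28 29 30 31 32 33 34
     L  W  L  W  L  W  W  W  W  W  W  L  W  L  W  L  W  W  W  W  W  W  L  W  L  W  L  W  W  W  W  W  W  L  W
Position 34 is W, so the first player wins.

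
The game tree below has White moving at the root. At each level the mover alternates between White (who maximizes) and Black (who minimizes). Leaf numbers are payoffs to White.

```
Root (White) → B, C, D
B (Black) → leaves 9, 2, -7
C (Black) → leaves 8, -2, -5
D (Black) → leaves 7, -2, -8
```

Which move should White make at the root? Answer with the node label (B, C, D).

C

B (Black): min(9, 2, -7) = -7
C (Black): min(8, -2, -5) = -5
D (Black): min(7, -2, -8) = -8
Root (White): max(-7, -5, -8) = -5
White picks the child with the highest value: C (value -5).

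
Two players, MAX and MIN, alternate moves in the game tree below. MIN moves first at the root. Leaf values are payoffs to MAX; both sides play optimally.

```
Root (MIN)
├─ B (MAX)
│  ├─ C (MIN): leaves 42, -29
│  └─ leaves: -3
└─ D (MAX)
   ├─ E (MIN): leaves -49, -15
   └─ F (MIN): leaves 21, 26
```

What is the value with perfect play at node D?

21

E: min(-49, -15) = -49
F: min(21, 26) = 21
D: max(-49, 21) = 21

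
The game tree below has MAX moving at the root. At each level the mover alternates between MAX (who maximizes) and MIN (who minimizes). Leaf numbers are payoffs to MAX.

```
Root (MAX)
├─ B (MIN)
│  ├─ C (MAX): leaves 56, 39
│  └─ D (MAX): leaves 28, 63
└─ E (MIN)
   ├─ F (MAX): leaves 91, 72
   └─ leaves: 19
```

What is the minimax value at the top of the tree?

56

C (MAX): max(56, 39) = 56
D (MAX): max(28, 63) = 63
B (MIN): min(56, 63) = 56
F (MAX): max(91, 72) = 91
E (MIN): min(91, 19) = 19
Root (MAX): max(56, 19) = 56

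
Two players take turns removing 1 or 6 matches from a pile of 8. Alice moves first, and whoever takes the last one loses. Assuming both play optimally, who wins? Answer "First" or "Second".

Second

Positions where the player to move wins (W) vs loses (L):
i:   0  1  2  3  4  5  6  7  8
     W  L  W  L  W  L  W  W  L
Position 8 is L, so the second player wins.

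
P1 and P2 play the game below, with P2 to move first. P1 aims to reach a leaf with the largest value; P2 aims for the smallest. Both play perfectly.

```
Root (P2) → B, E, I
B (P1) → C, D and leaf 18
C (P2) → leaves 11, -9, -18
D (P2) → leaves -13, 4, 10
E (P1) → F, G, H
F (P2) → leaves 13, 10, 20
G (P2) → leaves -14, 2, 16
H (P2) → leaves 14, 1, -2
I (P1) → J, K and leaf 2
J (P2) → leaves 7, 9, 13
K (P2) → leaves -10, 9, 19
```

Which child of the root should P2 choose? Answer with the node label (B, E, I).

C (P2): min(11, -9, -18) = -18
D (P2): min(-13, 4, 10) = -13
B (P1): max(-18, -13, 18) = 18
F (P2): min(13, 10, 20) = 10
G (P2): min(-14, 2, 16) = -14
H (P2): min(14, 1, -2) = -2
E (P1): max(10, -14, -2) = 10
J (P2): min(7, 9, 13) = 7
K (P2): min(-10, 9, 19) = -10
I (P1): max(7, -10, 2) = 7
Root (P2): min(18, 10, 7) = 7
P2 picks the child with the lowest value: I (value 7).

I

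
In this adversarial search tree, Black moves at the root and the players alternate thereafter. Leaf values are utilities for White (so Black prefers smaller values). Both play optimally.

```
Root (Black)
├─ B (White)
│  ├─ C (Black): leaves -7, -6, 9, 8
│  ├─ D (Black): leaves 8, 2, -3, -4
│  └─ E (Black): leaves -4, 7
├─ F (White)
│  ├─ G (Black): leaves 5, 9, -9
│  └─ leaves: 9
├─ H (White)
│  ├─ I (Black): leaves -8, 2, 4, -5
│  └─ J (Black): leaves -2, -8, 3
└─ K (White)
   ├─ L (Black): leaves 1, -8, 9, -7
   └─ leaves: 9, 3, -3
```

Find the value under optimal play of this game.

-8

C (Black): min(-7, -6, 9, 8) = -7
D (Black): min(8, 2, -3, -4) = -4
E (Black): min(-4, 7) = -4
B (White): max(-7, -4, -4) = -4
G (Black): min(5, 9, -9) = -9
F (White): max(-9, 9) = 9
I (Black): min(-8, 2, 4, -5) = -8
J (Black): min(-2, -8, 3) = -8
H (White): max(-8, -8) = -8
L (Black): min(1, -8, 9, -7) = -8
K (White): max(-8, 9, 3, -3) = 9
Root (Black): min(-4, 9, -8, 9) = -8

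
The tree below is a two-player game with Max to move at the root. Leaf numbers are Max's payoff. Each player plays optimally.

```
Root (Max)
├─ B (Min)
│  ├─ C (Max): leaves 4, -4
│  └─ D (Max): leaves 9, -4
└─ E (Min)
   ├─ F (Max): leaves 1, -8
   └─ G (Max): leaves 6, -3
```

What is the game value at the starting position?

4

C (Max): max(4, -4) = 4
D (Max): max(9, -4) = 9
B (Min): min(4, 9) = 4
F (Max): max(1, -8) = 1
G (Max): max(6, -3) = 6
E (Min): min(1, 6) = 1
Root (Max): max(4, 1) = 4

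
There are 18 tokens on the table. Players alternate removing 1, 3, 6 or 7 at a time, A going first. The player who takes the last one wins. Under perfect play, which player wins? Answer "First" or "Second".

First

i:   0  1  2  3  4  5  6  7  8  9 10 11 12 13 14 15 16 17 18
     L  W  L  W  L  W  W  W  W  W  W  W  L  W  L  W  L  W  W
Position 18 is W, so the first player wins.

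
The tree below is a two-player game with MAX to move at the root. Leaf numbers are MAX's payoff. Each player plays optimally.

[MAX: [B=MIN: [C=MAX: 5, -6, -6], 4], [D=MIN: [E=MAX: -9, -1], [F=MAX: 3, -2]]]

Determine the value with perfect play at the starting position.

4

C (MAX): max(5, -6, -6) = 5
B (MIN): min(5, 4) = 4
E (MAX): max(-9, -1) = -1
F (MAX): max(3, -2) = 3
D (MIN): min(-1, 3) = -1
Root (MAX): max(4, -1) = 4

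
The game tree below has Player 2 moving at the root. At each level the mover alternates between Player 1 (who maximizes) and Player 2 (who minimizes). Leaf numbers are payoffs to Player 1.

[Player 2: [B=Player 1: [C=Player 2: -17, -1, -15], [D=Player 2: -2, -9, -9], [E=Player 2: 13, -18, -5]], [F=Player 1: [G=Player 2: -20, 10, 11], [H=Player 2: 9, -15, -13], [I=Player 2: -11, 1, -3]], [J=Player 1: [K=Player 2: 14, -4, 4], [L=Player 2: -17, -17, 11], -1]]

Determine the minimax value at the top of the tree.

C (Player 2): min(-17, -1, -15) = -17
D (Player 2): min(-2, -9, -9) = -9
E (Player 2): min(13, -18, -5) = -18
B (Player 1): max(-17, -9, -18) = -9
G (Player 2): min(-20, 10, 11) = -20
H (Player 2): min(9, -15, -13) = -15
I (Player 2): min(-11, 1, -3) = -11
F (Player 1): max(-20, -15, -11) = -11
K (Player 2): min(14, -4, 4) = -4
L (Player 2): min(-17, -17, 11) = -17
J (Player 1): max(-4, -17, -1) = -1
Root (Player 2): min(-9, -11, -1) = -11

-11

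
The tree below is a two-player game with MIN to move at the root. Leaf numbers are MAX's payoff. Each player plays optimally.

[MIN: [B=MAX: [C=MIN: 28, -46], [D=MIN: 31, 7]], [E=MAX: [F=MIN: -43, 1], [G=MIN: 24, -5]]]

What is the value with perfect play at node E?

-5

F: min(-43, 1) = -43
G: min(24, -5) = -5
E: max(-43, -5) = -5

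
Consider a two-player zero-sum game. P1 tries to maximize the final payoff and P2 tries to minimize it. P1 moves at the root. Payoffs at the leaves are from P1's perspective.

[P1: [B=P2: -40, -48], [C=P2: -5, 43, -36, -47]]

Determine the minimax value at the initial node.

-47

B (P2): min(-40, -48) = -48
C (P2): min(-5, 43, -36, -47) = -47
Root (P1): max(-48, -47) = -47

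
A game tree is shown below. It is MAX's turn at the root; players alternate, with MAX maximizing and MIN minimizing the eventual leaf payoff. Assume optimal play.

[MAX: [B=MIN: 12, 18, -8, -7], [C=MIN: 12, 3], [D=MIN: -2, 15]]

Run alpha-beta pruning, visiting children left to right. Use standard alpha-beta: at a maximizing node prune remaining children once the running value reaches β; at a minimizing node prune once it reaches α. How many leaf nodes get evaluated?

B [α=-∞,β=+∞]: v=-8
C [α=-8,β=+∞]: v=3
D [α=3,β=+∞]: v=-2 after child 1 ≤ α → α-cutoff, skip 1
Root [α=-∞,β=+∞]: v=3
Leaves evaluated: 7 of 8.

7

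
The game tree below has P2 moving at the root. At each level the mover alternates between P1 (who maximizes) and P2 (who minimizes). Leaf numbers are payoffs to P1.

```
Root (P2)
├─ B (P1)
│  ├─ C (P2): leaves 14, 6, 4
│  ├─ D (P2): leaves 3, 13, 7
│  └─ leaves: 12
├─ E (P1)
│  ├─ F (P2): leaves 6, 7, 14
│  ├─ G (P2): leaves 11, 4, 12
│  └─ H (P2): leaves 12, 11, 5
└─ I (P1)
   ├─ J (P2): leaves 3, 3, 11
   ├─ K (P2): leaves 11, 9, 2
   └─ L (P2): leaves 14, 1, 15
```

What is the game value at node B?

C: min(14, 6, 4) = 4
D: min(3, 13, 7) = 3
B: max(4, 3, 12) = 12

12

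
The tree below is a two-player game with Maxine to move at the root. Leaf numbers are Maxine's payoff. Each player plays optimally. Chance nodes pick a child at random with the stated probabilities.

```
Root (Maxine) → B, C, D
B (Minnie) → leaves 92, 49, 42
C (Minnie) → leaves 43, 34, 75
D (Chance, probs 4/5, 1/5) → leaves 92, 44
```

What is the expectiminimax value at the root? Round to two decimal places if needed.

82.4

B (Minnie): min(92, 49, 42) = 42
C (Minnie): min(43, 34, 75) = 34
D (Chance): 4/5·92 + 1/5·44 = 82.4
Root (Maxine): max(42, 34, 82.4) = 82.4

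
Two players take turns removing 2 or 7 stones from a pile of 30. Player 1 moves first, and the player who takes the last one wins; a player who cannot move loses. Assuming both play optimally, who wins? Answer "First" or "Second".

First

Positions where the player to move wins (W) vs loses (L):
i:   0  1  2  3  4  5  6  7  8  9 10 11 12 13 14 15 16 17 18 19 20 21 22 23 24 25 26 27 28 29 30
     L  L  W  W  L  L  W  W  W  L  L  W  W  L  L  W  W  W  L  L  W  W  L  L  W  W  W  L  L  W  W
Position 30 is W, so the first player wins.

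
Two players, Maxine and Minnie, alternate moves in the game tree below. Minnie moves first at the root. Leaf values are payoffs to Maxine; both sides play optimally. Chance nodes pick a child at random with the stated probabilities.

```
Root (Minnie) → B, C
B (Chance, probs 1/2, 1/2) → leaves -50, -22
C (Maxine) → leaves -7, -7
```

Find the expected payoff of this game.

-36

B (Chance): 1/2·-50 + 1/2·-22 = -36
C (Maxine): max(-7, -7) = -7
Root (Minnie): min(-36, -7) = -36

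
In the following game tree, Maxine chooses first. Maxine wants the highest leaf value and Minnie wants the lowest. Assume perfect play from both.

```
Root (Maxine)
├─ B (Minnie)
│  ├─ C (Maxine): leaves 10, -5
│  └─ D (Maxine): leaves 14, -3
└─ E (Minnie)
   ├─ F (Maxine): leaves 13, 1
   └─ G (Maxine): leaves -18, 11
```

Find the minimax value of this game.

C (Maxine): max(10, -5) = 10
D (Maxine): max(14, -3) = 14
B (Minnie): min(10, 14) = 10
F (Maxine): max(13, 1) = 13
G (Maxine): max(-18, 11) = 11
E (Minnie): min(13, 11) = 11
Root (Maxine): max(10, 11) = 11

11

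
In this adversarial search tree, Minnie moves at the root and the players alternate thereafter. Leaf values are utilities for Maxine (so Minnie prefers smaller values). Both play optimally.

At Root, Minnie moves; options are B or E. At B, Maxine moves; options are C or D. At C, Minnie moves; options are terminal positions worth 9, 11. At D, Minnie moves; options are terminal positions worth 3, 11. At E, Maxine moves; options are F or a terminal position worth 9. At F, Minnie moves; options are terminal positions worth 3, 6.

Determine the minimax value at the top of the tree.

C (Minnie): min(9, 11) = 9
D (Minnie): min(3, 11) = 3
B (Maxine): max(9, 3) = 9
F (Minnie): min(3, 6) = 3
E (Maxine): max(3, 9) = 9
Root (Minnie): min(9, 9) = 9

9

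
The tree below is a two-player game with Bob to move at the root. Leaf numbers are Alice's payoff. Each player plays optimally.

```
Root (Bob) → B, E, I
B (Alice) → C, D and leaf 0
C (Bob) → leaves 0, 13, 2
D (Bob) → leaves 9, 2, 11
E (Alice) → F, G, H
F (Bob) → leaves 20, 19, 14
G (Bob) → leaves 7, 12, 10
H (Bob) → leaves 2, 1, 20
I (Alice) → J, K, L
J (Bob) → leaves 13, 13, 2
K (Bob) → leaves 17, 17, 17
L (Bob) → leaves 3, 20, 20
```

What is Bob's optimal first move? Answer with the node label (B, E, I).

C (Bob): min(0, 13, 2) = 0
D (Bob): min(9, 2, 11) = 2
B (Alice): max(0, 2, 0) = 2
F (Bob): min(20, 19, 14) = 14
G (Bob): min(7, 12, 10) = 7
H (Bob): min(2, 1, 20) = 1
E (Alice): max(14, 7, 1) = 14
J (Bob): min(13, 13, 2) = 2
K (Bob): min(17, 17, 17) = 17
L (Bob): min(3, 20, 20) = 3
I (Alice): max(2, 17, 3) = 17
Root (Bob): min(2, 14, 17) = 2
Bob picks the child with the lowest value: B (value 2).

B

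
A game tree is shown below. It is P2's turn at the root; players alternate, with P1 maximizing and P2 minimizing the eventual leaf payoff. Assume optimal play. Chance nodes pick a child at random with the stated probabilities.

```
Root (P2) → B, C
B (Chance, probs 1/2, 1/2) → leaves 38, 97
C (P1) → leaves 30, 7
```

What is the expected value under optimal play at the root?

B (Chance): 1/2·38 + 1/2·97 = 67.5
C (P1): max(30, 7) = 30
Root (P2): min(67.5, 30) = 30

30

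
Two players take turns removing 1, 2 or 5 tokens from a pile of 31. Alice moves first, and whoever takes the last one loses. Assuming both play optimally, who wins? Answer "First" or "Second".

i:   0  1  2  3  4  5  6  7  8  9 10 11 12 13 14 15 16 17 18 19 20 21 22 23 24 25 26 27 28 29 30 31
     W  L  W  W  L  W  W  L  W  W  L  W  W  L  W  W  L  W  W  L  W  W  L  W  W  L  W  W  L  W  W  L
Position 31 is L, so the second player wins.

Second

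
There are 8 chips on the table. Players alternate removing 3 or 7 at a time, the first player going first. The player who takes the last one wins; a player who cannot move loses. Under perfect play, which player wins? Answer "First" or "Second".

i:   0  1  2  3  4  5  6  7  8
     L  L  L  W  W  W  L  W  W
Position 8 is W, so the first player wins.

First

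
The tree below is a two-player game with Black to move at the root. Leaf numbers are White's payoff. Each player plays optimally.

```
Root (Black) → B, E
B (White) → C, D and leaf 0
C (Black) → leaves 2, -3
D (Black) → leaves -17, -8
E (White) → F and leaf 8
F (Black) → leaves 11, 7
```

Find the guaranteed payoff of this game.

0

C (Black): min(2, -3) = -3
D (Black): min(-17, -8) = -17
B (White): max(-3, -17, 0) = 0
F (Black): min(11, 7) = 7
E (White): max(7, 8) = 8
Root (Black): min(0, 8) = 0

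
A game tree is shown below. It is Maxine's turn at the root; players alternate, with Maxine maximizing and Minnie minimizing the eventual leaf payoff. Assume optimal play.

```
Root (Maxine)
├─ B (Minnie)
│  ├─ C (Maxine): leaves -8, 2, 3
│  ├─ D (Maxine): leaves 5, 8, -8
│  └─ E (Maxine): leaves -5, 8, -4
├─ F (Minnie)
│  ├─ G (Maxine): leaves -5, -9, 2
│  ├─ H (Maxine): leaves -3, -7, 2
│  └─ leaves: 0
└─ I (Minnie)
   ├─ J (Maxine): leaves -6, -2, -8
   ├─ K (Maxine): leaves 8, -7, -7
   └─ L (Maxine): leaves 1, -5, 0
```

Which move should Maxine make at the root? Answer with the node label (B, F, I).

C (Maxine): max(-8, 2, 3) = 3
D (Maxine): max(5, 8, -8) = 8
E (Maxine): max(-5, 8, -4) = 8
B (Minnie): min(3, 8, 8) = 3
G (Maxine): max(-5, -9, 2) = 2
H (Maxine): max(-3, -7, 2) = 2
F (Minnie): min(2, 2, 0) = 0
J (Maxine): max(-6, -2, -8) = -2
K (Maxine): max(8, -7, -7) = 8
L (Maxine): max(1, -5, 0) = 1
I (Minnie): min(-2, 8, 1) = -2
Root (Maxine): max(3, 0, -2) = 3
Maxine picks the child with the highest value: B (value 3).

B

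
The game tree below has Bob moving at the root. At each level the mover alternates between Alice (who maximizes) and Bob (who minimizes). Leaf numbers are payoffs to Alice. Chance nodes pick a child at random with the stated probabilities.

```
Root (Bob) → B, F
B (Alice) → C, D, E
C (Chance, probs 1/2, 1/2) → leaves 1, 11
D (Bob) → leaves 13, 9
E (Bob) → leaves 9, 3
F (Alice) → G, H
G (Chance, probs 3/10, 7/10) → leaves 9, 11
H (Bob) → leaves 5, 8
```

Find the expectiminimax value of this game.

9

C (Chance): 1/2·1 + 1/2·11 = 6
D (Bob): min(13, 9) = 9
E (Bob): min(9, 3) = 3
B (Alice): max(6, 9, 3) = 9
G (Chance): 3/10·9 + 7/10·11 = 10.4
H (Bob): min(5, 8) = 5
F (Alice): max(10.4, 5) = 10.4
Root (Bob): min(9, 10.4) = 9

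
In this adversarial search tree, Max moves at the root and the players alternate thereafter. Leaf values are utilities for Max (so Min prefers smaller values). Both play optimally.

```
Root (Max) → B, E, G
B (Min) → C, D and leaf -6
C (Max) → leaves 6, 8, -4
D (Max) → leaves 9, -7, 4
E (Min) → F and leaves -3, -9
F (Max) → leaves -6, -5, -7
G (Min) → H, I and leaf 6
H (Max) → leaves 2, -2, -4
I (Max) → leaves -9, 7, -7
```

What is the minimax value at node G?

2

H: max(2, -2, -4) = 2
I: max(-9, 7, -7) = 7
G: min(2, 7, 6) = 2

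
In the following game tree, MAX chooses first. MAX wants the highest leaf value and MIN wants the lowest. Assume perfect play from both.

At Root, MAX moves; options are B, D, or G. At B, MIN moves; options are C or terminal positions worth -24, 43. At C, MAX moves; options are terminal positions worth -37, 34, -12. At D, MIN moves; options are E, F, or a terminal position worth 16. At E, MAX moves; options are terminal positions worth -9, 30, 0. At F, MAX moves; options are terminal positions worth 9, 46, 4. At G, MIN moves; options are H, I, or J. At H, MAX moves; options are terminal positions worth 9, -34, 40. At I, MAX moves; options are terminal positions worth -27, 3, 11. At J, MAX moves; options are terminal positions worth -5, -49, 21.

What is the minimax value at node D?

16

E: max(-9, 30, 0) = 30
F: max(9, 46, 4) = 46
D: min(30, 46, 16) = 16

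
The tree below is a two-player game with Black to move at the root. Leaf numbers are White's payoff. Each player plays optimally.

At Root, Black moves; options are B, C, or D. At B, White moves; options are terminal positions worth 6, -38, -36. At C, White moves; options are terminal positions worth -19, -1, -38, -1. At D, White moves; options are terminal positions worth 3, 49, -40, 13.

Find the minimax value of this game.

-1

B (White): max(6, -38, -36) = 6
C (White): max(-19, -1, -38, -1) = -1
D (White): max(3, 49, -40, 13) = 49
Root (Black): min(6, -1, 49) = -1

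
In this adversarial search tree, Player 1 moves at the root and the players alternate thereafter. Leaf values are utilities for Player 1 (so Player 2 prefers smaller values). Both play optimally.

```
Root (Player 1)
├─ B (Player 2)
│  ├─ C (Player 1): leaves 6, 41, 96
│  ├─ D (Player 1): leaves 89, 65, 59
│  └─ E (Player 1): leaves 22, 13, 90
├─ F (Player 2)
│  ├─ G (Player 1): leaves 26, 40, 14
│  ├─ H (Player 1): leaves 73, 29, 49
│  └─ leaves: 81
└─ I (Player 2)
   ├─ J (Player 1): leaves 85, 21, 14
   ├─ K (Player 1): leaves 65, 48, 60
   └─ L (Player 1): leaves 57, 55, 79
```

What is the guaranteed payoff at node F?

G: max(26, 40, 14) = 40
H: max(73, 29, 49) = 73
F: min(40, 73, 81) = 40

40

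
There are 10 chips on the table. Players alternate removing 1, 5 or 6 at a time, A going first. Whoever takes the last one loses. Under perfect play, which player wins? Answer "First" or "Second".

First

Compute winning (W) and losing (L) positions by backward induction:
i:   0  1  2  3  4  5  6  7  8  9 10
     W  L  W  L  W  L  W  W  W  W  W
Position 10 is W, so the first player wins.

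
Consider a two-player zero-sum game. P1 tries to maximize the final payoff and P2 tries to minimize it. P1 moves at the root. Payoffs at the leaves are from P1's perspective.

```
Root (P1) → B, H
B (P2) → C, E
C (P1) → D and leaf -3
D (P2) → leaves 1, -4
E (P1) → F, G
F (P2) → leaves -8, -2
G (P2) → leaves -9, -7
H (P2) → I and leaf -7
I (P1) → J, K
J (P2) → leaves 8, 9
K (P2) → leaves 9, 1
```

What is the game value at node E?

-8

F: min(-8, -2) = -8
G: min(-9, -7) = -9
E: max(-8, -9) = -8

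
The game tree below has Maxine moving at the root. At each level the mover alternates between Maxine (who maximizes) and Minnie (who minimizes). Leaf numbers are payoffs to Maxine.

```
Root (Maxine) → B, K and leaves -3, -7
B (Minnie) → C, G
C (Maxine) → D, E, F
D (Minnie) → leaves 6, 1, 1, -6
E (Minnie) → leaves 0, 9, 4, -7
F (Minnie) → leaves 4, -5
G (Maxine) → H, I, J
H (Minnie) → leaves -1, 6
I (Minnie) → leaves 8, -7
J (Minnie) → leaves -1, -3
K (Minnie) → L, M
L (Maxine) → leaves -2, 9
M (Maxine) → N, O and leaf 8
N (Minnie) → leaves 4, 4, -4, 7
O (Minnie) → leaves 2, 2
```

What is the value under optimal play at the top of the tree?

D (Minnie): min(6, 1, 1, -6) = -6
E (Minnie): min(0, 9, 4, -7) = -7
F (Minnie): min(4, -5) = -5
C (Maxine): max(-6, -7, -5) = -5
H (Minnie): min(-1, 6) = -1
I (Minnie): min(8, -7) = -7
J (Minnie): min(-1, -3) = -3
G (Maxine): max(-1, -7, -3) = -1
B (Minnie): min(-5, -1) = -5
L (Maxine): max(-2, 9) = 9
N (Minnie): min(4, 4, -4, 7) = -4
O (Minnie): min(2, 2) = 2
M (Maxine): max(-4, 2, 8) = 8
K (Minnie): min(9, 8) = 8
Root (Maxine): max(-5, 8, -3, -7) = 8

8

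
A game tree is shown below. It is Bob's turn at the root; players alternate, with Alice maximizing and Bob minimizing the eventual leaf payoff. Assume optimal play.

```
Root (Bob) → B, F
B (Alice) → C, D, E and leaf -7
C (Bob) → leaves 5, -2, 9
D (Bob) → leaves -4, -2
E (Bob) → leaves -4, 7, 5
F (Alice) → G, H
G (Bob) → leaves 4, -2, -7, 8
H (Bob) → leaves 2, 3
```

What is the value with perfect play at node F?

2

G: min(4, -2, -7, 8) = -7
H: min(2, 3) = 2
F: max(-7, 2) = 2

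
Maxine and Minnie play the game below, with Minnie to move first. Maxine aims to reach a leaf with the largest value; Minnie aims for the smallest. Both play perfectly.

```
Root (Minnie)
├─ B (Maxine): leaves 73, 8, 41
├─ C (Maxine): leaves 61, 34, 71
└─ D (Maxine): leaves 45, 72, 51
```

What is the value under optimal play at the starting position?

B (Maxine): max(73, 8, 41) = 73
C (Maxine): max(61, 34, 71) = 71
D (Maxine): max(45, 72, 51) = 72
Root (Minnie): min(73, 71, 72) = 71

71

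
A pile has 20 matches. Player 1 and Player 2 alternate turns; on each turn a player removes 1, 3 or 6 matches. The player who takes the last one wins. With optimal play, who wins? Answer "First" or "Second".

Second

Compute winning (W) and losing (L) positions by backward induction:
i:   0  1  2  3  4  5  6  7  8  9 10 11 12 13 14 15 16 17 18 19 20
     L  W  L  W  L  W  W  W  W  L  W  L  W  L  W  W  W  W  L  W  L
Position 20 is L, so the second player wins.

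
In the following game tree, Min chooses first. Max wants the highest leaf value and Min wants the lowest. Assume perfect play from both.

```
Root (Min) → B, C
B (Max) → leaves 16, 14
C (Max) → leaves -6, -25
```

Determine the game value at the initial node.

B (Max): max(16, 14) = 16
C (Max): max(-6, -25) = -6
Root (Min): min(16, -6) = -6

-6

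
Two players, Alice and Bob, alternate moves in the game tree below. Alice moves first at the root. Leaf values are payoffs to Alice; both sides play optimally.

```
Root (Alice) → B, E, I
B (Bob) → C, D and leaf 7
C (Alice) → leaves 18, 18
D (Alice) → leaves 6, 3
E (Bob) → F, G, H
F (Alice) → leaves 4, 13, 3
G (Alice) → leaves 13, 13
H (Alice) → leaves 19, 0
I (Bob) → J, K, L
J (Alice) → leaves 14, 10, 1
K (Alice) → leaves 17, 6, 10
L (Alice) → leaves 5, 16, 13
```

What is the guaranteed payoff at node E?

13

F: max(4, 13, 3) = 13
G: max(13, 13) = 13
H: max(19, 0) = 19
E: min(13, 13, 19) = 13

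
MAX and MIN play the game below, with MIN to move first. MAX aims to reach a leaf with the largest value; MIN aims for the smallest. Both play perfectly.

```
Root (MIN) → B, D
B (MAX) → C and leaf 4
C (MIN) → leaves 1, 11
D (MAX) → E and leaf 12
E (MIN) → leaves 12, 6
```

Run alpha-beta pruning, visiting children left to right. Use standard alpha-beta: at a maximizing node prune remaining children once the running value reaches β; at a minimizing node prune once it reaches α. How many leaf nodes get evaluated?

5

C [α=-∞,β=+∞]: v=1
B [α=-∞,β=+∞]: v=4
E [α=-∞,β=4]: v=6
D [α=-∞,β=4]: v=6 after child 1 ≥ β → β-cutoff, skip 1
Root [α=-∞,β=+∞]: v=4
Leaves evaluated: 5 of 6.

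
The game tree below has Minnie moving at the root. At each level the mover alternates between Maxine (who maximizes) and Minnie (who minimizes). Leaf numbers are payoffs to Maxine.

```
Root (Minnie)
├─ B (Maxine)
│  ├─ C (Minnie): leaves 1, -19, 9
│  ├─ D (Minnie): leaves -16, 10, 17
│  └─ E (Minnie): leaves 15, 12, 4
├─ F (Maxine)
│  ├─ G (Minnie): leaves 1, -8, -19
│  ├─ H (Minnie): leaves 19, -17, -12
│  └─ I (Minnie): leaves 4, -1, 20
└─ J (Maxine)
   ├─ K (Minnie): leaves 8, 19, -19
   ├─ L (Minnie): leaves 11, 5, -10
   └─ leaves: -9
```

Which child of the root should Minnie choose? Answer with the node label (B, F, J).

C (Minnie): min(1, -19, 9) = -19
D (Minnie): min(-16, 10, 17) = -16
E (Minnie): min(15, 12, 4) = 4
B (Maxine): max(-19, -16, 4) = 4
G (Minnie): min(1, -8, -19) = -19
H (Minnie): min(19, -17, -12) = -17
I (Minnie): min(4, -1, 20) = -1
F (Maxine): max(-19, -17, -1) = -1
K (Minnie): min(8, 19, -19) = -19
L (Minnie): min(11, 5, -10) = -10
J (Maxine): max(-19, -10, -9) = -9
Root (Minnie): min(4, -1, -9) = -9
Minnie picks the child with the lowest value: J (value -9).

J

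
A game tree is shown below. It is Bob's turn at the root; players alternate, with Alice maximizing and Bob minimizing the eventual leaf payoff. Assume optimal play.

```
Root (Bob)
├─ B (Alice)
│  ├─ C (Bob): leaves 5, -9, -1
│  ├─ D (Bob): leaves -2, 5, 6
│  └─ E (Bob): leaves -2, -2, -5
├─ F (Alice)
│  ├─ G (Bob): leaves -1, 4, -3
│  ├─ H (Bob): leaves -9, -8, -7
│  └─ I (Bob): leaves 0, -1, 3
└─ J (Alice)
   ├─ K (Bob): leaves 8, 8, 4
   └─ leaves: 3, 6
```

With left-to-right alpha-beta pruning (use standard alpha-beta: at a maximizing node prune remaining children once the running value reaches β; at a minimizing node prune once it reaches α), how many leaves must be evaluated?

17

C [α=-∞,β=+∞]: v=-9
D [α=-9,β=+∞]: v=-2
E [α=-2,β=+∞]: v=-2 after child 1 ≤ α → α-cutoff, skip 2
B [α=-∞,β=+∞]: v=-2
G [α=-∞,β=-2]: v=-3
H [α=-3,β=-2]: v=-9 after child 1 ≤ α → α-cutoff, skip 2
I [α=-3,β=-2]: v=-1
F [α=-∞,β=-2]: v=-1
K [α=-∞,β=-2]: v=4
J [α=-∞,β=-2]: v=4 after child 1 ≥ β → β-cutoff, skip 2
Root [α=-∞,β=+∞]: v=-2
Leaves evaluated: 17 of 23.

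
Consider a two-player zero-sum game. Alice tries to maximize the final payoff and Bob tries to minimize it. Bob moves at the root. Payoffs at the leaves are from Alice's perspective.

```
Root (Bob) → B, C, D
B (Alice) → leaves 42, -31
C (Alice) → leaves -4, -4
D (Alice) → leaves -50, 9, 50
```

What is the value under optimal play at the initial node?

-4

B (Alice): max(42, -31) = 42
C (Alice): max(-4, -4) = -4
D (Alice): max(-50, 9, 50) = 50
Root (Bob): min(42, -4, 50) = -4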